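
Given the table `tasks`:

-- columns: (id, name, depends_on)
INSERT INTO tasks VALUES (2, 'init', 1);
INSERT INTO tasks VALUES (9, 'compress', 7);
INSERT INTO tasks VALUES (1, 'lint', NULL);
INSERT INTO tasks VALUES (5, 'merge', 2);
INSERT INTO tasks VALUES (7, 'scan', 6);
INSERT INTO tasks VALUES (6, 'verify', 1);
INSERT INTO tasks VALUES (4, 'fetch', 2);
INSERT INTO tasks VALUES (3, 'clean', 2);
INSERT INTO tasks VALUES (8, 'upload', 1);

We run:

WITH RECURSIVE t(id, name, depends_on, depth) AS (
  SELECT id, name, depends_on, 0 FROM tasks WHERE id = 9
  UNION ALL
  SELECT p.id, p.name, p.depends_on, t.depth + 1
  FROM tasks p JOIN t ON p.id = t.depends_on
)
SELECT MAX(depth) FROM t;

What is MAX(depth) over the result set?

Base: id=9 (compress), depends_on=7, depth 0.
Iteration 1: join on id=7 -> scan (id 7, depends_on=6, depth 1).
Iteration 2: join on id=6 -> verify (id 6, depends_on=1, depth 2).
Iteration 3: join on id=1 -> lint (id 1, depends_on=NULL, depth 3).
Iteration 4: depends_on is NULL; no match; recursion stops.
depth values: 0, 1, 2, 3; the maximum is 3.

3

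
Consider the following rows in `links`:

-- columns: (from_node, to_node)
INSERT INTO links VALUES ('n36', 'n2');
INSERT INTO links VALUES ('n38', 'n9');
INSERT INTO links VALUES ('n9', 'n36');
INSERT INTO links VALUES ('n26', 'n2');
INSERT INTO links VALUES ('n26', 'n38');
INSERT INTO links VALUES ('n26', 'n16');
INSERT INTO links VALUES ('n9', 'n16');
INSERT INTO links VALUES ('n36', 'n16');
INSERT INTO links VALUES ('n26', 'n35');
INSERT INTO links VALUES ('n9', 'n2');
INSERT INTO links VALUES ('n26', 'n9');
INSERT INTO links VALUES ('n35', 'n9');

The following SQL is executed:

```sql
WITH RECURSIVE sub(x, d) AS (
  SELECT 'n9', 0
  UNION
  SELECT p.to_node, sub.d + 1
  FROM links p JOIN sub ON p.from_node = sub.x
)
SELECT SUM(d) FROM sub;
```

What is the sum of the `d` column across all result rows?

Base: (n9, d=0).
Iteration 1: edges from {n9} -> (n16, d=1), (n2, d=1), (n36, d=1).
Iteration 2: edges from {n16,n2,n36} -> (n16, d=2), (n2, d=2).
Iteration 3: no outgoing edges from {n16,n2}; recursion stops.
SUM(d) = 0 + 1 + 1 + 1 + 2 + 2 = 7.

7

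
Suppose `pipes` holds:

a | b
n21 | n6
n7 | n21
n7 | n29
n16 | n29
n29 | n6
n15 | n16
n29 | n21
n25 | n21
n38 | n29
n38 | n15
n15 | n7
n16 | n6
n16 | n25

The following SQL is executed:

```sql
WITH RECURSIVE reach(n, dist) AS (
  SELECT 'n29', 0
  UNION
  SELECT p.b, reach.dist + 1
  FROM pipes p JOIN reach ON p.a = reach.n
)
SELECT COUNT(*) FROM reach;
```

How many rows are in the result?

4

Base: (n29, dist=0).
Iteration 1: edges from {n29} -> (n21, dist=1), (n6, dist=1).
Iteration 2: edges from {n21,n6} -> (n6, dist=2).
Iteration 3: no outgoing edges from {n6}; recursion stops.
Total rows emitted: 4.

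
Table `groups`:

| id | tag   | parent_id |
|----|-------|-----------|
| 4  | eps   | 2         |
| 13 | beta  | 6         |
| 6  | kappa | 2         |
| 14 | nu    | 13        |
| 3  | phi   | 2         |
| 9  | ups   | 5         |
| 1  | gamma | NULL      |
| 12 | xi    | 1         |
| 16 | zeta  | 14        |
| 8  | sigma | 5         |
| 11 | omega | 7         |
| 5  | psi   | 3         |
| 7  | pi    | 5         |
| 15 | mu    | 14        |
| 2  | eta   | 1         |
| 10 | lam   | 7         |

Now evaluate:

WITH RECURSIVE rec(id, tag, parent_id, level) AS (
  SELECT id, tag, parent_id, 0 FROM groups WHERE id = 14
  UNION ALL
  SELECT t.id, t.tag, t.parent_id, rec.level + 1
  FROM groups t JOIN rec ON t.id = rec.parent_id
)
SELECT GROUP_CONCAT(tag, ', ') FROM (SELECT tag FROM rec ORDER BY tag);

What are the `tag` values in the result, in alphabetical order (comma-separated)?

beta, eta, gamma, kappa, nu

Base: id=14 (nu), parent_id=13, level 0.
Iteration 1: join on id=13 -> beta (id 13, parent_id=6, level 1).
Iteration 2: join on id=6 -> kappa (id 6, parent_id=2, level 2).
Iteration 3: join on id=2 -> eta (id 2, parent_id=1, level 3).
Iteration 4: join on id=1 -> gamma (id 1, parent_id=NULL, level 4).
Iteration 5: parent_id is NULL; no match; recursion stops.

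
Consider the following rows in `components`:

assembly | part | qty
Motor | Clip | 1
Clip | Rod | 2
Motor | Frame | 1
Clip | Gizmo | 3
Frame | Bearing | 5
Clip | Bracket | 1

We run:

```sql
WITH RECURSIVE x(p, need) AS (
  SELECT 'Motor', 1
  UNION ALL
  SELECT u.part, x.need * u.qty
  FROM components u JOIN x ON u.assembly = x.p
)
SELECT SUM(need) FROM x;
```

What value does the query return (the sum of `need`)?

Base: (Motor, need=1).
Iteration 1: components of {Motor} -> Clip = 1*1 = 1, Frame = 1*1 = 1.
Iteration 2: components of {Clip,Frame} -> Bearing = 1*5 = 5, Bracket = 1*1 = 1, Gizmo = 1*3 = 3, Rod = 1*2 = 2.
Iteration 3: no further components; recursion stops.
SUM(need) = 1 + 1 + 1 + 2 + 3 + 1 + 5 = 14.

14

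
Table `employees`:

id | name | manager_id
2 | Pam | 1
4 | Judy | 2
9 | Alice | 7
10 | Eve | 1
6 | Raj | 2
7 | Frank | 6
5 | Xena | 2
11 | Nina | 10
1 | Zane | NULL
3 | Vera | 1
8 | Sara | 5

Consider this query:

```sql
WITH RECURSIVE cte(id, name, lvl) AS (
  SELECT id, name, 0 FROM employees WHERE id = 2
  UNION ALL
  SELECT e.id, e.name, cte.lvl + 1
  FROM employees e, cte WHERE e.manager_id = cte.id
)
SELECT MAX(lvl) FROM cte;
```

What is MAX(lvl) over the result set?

Base: id=2 (Pam) at lvl 0.
Iteration 1: rows with manager_id in {2} -> Judy (id 4, lvl 1), Xena (id 5, lvl 1), Raj (id 6, lvl 1).
Iteration 2: rows with manager_id in {4,5,6} -> Frank (id 7, lvl 2), Sara (id 8, lvl 2).
Iteration 3: rows with manager_id in {7,8} -> Alice (id 9, lvl 3).
Iteration 4: no rows with manager_id in {9}; recursion stops.
lvl values: 0, 1, 1, 1, 2, 2, 3; the maximum is 3.

3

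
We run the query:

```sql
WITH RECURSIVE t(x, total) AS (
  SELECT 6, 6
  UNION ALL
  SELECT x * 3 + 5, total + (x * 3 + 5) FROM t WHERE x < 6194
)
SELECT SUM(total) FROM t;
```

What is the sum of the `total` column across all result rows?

13836

Base: x=6, total=6.
Iteration 1: 6 < 6194 holds -> x = 6 * 3 + 5 = 23, total = 6 + 23 = 29.
Iteration 2: 23 < 6194 holds -> x = 23 * 3 + 5 = 74, total = 29 + 74 = 103.
Iteration 3: 74 < 6194 holds -> x = 74 * 3 + 5 = 227, total = 103 + 227 = 330.
Iteration 4: 227 < 6194 holds -> x = 227 * 3 + 5 = 686, total = 330 + 686 = 1016.
Iteration 5: 686 < 6194 holds -> x = 686 * 3 + 5 = 2063, total = 1016 + 2063 = 3079.
Iteration 6: 2063 < 6194 holds -> x = 2063 * 3 + 5 = 6194, total = 3079 + 6194 = 9273.
Iteration 7: 6194 < 6194 fails; recursion stops.
SUM(total) = 6 + 29 + 103 + 330 + 1016 + 3079 + 9273 = 13836.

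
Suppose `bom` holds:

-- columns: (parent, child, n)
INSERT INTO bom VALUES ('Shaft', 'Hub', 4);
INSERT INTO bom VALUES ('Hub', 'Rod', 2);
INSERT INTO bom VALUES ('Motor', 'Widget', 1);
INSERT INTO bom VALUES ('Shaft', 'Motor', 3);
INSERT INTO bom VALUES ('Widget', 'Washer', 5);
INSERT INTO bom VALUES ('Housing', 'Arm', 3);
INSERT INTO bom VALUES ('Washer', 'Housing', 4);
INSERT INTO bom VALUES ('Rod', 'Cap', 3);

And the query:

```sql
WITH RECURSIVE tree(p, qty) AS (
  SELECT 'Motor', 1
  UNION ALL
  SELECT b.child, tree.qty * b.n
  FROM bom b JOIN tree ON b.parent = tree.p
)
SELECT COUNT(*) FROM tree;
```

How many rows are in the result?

Base: (Motor, qty=1).
Iteration 1: components of {Motor} -> Widget = 1*1 = 1.
Iteration 2: components of {Widget} -> Washer = 1*5 = 5.
Iteration 3: components of {Washer} -> Housing = 5*4 = 20.
Iteration 4: components of {Housing} -> Arm = 20*3 = 60.
Iteration 5: no further components; recursion stops.
Total rows emitted: 5.

5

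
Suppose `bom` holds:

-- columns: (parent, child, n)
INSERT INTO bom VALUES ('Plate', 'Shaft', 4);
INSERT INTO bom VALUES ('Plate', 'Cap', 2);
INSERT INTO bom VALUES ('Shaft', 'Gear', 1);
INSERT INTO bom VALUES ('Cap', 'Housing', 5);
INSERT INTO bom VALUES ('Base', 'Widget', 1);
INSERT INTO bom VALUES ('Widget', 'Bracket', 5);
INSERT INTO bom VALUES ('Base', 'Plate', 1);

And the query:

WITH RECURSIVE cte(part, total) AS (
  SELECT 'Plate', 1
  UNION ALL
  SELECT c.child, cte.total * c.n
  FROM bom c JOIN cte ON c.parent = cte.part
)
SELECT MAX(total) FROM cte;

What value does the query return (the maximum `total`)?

Base: (Plate, total=1).
Iteration 1: components of {Plate} -> Cap = 1*2 = 2, Shaft = 1*4 = 4.
Iteration 2: components of {Cap,Shaft} -> Gear = 4*1 = 4, Housing = 2*5 = 10.
Iteration 3: no further components; recursion stops.
total values: 1, 2, 4, 10, 4; the maximum is 10.

10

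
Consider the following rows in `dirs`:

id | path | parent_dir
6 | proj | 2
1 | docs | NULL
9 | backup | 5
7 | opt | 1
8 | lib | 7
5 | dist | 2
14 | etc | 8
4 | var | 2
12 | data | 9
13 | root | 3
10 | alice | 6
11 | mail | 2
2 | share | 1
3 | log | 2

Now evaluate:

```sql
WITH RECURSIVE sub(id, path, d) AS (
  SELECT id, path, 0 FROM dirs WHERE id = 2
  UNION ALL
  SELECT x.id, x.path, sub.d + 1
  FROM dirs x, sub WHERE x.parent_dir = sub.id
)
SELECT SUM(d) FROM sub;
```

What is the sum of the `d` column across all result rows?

Base: id=2 (share) at d 0.
Iteration 1: rows with parent_dir in {2} -> log (id 3, d 1), var (id 4, d 1), dist (id 5, d 1), proj (id 6, d 1), mail (id 11, d 1).
Iteration 2: rows with parent_dir in {3,4,5,6,11} -> backup (id 9, d 2), alice (id 10, d 2), root (id 13, d 2).
Iteration 3: rows with parent_dir in {9,10,13} -> data (id 12, d 3).
Iteration 4: no rows with parent_dir in {12}; recursion stops.
SUM(d) = 0 + 1 + 1 + 1 + 1 + 1 + 2 + 2 + 2 + 3 = 14.

14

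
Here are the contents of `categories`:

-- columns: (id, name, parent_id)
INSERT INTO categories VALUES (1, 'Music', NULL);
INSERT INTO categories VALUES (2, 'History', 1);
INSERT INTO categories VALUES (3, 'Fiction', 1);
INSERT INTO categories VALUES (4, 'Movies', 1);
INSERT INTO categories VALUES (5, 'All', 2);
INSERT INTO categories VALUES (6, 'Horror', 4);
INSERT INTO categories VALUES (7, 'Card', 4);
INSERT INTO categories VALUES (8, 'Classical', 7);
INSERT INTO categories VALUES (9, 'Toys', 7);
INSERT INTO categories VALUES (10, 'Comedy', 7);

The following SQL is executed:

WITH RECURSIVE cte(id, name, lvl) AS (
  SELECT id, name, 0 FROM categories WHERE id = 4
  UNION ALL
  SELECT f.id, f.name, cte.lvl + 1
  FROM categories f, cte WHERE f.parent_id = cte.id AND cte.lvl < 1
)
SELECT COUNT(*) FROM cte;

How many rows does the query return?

3

Base: id=4 (Movies) at lvl 0.
Iteration 1: rows with parent_id in {4} -> Horror (id 6, lvl 1), Card (id 7, lvl 1).
Iteration 2: lvl < 1 fails for all current rows; recursion stops.
Total rows emitted: 3.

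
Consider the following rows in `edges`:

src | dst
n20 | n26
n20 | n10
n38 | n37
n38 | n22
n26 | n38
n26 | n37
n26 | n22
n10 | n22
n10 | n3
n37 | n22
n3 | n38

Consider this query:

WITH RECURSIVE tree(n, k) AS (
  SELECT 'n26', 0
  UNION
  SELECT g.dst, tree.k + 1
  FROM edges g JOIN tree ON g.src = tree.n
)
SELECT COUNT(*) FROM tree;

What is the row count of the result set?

7

Base: (n26, k=0).
Iteration 1: edges from {n26} -> (n22, k=1), (n37, k=1), (n38, k=1).
Iteration 2: edges from {n22,n37,n38} -> (n22, k=2), (n37, k=2). [UNION drops 1 duplicate row(s)]
Iteration 3: edges from {n22,n37} -> (n22, k=3).
Iteration 4: no outgoing edges from {n22}; recursion stops.
Total rows emitted: 7.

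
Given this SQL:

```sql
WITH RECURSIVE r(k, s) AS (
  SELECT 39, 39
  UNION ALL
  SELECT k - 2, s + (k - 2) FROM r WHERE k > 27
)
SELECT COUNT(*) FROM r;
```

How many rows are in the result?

7

Base: k=39, s=39.
Iteration 1: 39 > 27 holds -> k = 39 - 2 = 37, s = 39 + 37 = 76.
Iteration 2: 37 > 27 holds -> k = 37 - 2 = 35, s = 76 + 35 = 111.
Iteration 3: 35 > 27 holds -> k = 35 - 2 = 33, s = 111 + 33 = 144.
Iteration 4: 33 > 27 holds -> k = 33 - 2 = 31, s = 144 + 31 = 175.
Iteration 5: 31 > 27 holds -> k = 31 - 2 = 29, s = 175 + 29 = 204.
Iteration 6: 29 > 27 holds -> k = 29 - 2 = 27, s = 204 + 27 = 231.
Iteration 7: 27 > 27 fails; recursion stops.
Total rows emitted: 7.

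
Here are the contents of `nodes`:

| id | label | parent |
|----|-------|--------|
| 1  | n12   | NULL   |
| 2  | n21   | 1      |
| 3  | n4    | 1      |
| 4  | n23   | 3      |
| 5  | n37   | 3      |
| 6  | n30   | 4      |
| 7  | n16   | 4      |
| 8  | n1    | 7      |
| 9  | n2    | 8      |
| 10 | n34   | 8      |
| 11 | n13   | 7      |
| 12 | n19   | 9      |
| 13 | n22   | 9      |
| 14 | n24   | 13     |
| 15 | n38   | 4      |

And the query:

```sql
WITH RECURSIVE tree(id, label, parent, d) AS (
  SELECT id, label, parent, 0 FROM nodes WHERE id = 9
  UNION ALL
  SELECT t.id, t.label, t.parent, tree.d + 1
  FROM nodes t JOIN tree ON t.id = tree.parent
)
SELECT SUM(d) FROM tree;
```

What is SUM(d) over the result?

15

Base: id=9 (n2), parent=8, d 0.
Iteration 1: join on id=8 -> n1 (id 8, parent=7, d 1).
Iteration 2: join on id=7 -> n16 (id 7, parent=4, d 2).
Iteration 3: join on id=4 -> n23 (id 4, parent=3, d 3).
Iteration 4: join on id=3 -> n4 (id 3, parent=1, d 4).
Iteration 5: join on id=1 -> n12 (id 1, parent=NULL, d 5).
Iteration 6: parent is NULL; no match; recursion stops.
SUM(d) = 0 + 1 + 2 + 3 + 4 + 5 = 15.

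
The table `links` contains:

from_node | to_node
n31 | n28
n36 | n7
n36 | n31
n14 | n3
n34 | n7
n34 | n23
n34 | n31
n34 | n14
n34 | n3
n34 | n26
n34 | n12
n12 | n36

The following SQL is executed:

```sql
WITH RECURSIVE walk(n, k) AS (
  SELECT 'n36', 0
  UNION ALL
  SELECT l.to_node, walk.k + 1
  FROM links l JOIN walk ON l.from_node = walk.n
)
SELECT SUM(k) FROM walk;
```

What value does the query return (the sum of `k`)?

4

Base: (n36, k=0).
Iteration 1: edges from {n36} -> (n31, k=1), (n7, k=1).
Iteration 2: edges from {n31,n7} -> (n28, k=2).
Iteration 3: no outgoing edges from {n28}; recursion stops.
SUM(k) = 0 + 1 + 1 + 2 = 4.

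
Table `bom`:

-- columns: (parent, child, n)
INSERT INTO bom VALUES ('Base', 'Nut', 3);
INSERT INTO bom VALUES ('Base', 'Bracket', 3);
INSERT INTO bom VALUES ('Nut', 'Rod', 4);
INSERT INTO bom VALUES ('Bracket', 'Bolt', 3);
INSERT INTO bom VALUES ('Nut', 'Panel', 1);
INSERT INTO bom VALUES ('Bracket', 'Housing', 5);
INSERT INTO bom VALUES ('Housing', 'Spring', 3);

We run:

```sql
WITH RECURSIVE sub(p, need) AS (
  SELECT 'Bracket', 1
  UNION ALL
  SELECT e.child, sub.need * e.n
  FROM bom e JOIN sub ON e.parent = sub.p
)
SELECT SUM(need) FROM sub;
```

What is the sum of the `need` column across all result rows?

Base: (Bracket, need=1).
Iteration 1: components of {Bracket} -> Bolt = 1*3 = 3, Housing = 1*5 = 5.
Iteration 2: components of {Bolt,Housing} -> Spring = 5*3 = 15.
Iteration 3: no further components; recursion stops.
SUM(need) = 1 + 3 + 5 + 15 = 24.

24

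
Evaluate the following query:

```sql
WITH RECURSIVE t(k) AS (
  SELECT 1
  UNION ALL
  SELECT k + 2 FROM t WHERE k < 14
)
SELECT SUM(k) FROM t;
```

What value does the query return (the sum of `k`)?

Base: k=1.
Iteration 1: 1 < 14 holds -> k = 1 + 2 = 3.
Iteration 2: 3 < 14 holds -> k = 3 + 2 = 5.
Iteration 3: 5 < 14 holds -> k = 5 + 2 = 7.
Iteration 4: 7 < 14 holds -> k = 7 + 2 = 9.
Iteration 5: 9 < 14 holds -> k = 9 + 2 = 11.
Iteration 6: 11 < 14 holds -> k = 11 + 2 = 13.
Iteration 7: 13 < 14 holds -> k = 13 + 2 = 15.
Iteration 8: 15 < 14 fails; recursion stops.
SUM(k) = 1 + 3 + 5 + 7 + 9 + 11 + 13 + 15 = 64.

64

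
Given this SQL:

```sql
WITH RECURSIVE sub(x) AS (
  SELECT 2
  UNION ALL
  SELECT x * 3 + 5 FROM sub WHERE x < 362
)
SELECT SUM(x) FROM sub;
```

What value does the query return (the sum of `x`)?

532

Base: x=2.
Iteration 1: 2 < 362 holds -> x = 2 * 3 + 5 = 11.
Iteration 2: 11 < 362 holds -> x = 11 * 3 + 5 = 38.
Iteration 3: 38 < 362 holds -> x = 38 * 3 + 5 = 119.
Iteration 4: 119 < 362 holds -> x = 119 * 3 + 5 = 362.
Iteration 5: 362 < 362 fails; recursion stops.
SUM(x) = 2 + 11 + 38 + 119 + 362 = 532.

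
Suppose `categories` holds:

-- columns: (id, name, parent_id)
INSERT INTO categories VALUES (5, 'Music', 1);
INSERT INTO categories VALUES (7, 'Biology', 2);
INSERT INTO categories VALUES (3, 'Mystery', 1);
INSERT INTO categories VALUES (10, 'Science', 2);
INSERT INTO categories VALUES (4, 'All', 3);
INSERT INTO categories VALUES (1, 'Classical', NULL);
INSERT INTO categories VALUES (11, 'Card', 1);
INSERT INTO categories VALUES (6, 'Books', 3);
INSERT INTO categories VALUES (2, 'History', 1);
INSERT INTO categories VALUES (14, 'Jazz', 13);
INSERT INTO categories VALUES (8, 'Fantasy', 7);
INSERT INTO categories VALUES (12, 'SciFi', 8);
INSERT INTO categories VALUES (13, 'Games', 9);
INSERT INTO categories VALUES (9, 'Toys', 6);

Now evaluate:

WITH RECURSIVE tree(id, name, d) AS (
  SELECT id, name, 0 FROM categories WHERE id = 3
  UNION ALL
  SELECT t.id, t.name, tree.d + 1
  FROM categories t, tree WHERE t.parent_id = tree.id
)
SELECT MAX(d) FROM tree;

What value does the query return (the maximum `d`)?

4

Base: id=3 (Mystery) at d 0.
Iteration 1: rows with parent_id in {3} -> All (id 4, d 1), Books (id 6, d 1).
Iteration 2: rows with parent_id in {4,6} -> Toys (id 9, d 2).
Iteration 3: rows with parent_id in {9} -> Games (id 13, d 3).
Iteration 4: rows with parent_id in {13} -> Jazz (id 14, d 4).
Iteration 5: no rows with parent_id in {14}; recursion stops.
d values: 0, 1, 1, 2, 3, 4; the maximum is 4.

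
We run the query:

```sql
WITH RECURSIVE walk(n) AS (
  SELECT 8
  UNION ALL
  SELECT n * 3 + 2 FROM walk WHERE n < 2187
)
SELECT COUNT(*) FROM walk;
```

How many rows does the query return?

7

Base: n=8.
Iteration 1: 8 < 2187 holds -> n = 8 * 3 + 2 = 26.
Iteration 2: 26 < 2187 holds -> n = 26 * 3 + 2 = 80.
Iteration 3: 80 < 2187 holds -> n = 80 * 3 + 2 = 242.
Iteration 4: 242 < 2187 holds -> n = 242 * 3 + 2 = 728.
Iteration 5: 728 < 2187 holds -> n = 728 * 3 + 2 = 2186.
Iteration 6: 2186 < 2187 holds -> n = 2186 * 3 + 2 = 6560.
Iteration 7: 6560 < 2187 fails; recursion stops.
Total rows emitted: 7.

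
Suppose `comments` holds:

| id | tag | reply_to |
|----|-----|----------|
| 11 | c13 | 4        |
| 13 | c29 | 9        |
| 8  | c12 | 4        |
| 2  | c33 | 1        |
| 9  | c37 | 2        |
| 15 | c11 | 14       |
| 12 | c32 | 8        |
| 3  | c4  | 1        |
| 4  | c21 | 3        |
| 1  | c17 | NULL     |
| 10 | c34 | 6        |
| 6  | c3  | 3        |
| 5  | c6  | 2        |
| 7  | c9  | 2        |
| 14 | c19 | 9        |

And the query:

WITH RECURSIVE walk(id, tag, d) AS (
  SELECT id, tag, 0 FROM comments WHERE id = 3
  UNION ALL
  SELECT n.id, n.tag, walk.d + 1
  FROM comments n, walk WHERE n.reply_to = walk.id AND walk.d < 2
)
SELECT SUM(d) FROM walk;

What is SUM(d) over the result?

Base: id=3 (c4) at d 0.
Iteration 1: rows with reply_to in {3} -> c21 (id 4, d 1), c3 (id 6, d 1).
Iteration 2: rows with reply_to in {4,6} -> c12 (id 8, d 2), c34 (id 10, d 2), c13 (id 11, d 2).
Iteration 3: d < 2 fails for all current rows; recursion stops.
SUM(d) = 0 + 1 + 1 + 2 + 2 + 2 = 8.

8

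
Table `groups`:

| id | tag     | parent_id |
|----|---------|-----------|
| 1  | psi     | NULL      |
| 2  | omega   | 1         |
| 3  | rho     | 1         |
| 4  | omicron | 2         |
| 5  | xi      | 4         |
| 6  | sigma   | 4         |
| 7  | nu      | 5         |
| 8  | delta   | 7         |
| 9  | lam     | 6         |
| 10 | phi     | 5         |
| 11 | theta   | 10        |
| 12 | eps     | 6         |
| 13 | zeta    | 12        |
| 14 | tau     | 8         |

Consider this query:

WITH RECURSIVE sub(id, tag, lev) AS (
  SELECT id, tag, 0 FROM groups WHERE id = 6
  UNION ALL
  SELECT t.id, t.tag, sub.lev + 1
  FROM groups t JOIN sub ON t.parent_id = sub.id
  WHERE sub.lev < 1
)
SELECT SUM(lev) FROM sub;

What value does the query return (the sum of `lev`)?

Base: id=6 (sigma) at lev 0.
Iteration 1: rows with parent_id in {6} -> lam (id 9, lev 1), eps (id 12, lev 1).
Iteration 2: lev < 1 fails for all current rows; recursion stops.
SUM(lev) = 0 + 1 + 1 = 2.

2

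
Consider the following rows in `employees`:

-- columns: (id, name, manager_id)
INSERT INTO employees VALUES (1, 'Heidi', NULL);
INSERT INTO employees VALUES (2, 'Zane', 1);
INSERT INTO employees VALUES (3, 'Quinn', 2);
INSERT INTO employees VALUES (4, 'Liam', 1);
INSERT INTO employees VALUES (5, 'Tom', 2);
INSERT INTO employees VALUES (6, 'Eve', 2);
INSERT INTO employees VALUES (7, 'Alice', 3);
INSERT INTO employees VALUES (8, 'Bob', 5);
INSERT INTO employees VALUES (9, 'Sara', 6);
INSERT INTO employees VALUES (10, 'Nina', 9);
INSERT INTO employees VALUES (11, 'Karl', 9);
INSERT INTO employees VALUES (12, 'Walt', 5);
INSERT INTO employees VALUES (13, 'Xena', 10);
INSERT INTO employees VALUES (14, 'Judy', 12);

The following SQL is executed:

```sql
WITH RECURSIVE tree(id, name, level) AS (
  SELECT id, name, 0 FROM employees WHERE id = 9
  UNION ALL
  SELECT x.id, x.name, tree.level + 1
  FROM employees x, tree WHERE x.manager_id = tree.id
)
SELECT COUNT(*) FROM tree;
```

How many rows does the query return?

4

Base: id=9 (Sara) at level 0.
Iteration 1: rows with manager_id in {9} -> Nina (id 10, level 1), Karl (id 11, level 1).
Iteration 2: rows with manager_id in {10,11} -> Xena (id 13, level 2).
Iteration 3: no rows with manager_id in {13}; recursion stops.
Total rows emitted: 4.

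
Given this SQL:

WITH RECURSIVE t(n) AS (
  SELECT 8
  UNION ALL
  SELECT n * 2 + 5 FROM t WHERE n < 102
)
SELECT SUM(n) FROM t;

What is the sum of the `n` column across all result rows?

378

Base: n=8.
Iteration 1: 8 < 102 holds -> n = 8 * 2 + 5 = 21.
Iteration 2: 21 < 102 holds -> n = 21 * 2 + 5 = 47.
Iteration 3: 47 < 102 holds -> n = 47 * 2 + 5 = 99.
Iteration 4: 99 < 102 holds -> n = 99 * 2 + 5 = 203.
Iteration 5: 203 < 102 fails; recursion stops.
SUM(n) = 8 + 21 + 47 + 99 + 203 = 378.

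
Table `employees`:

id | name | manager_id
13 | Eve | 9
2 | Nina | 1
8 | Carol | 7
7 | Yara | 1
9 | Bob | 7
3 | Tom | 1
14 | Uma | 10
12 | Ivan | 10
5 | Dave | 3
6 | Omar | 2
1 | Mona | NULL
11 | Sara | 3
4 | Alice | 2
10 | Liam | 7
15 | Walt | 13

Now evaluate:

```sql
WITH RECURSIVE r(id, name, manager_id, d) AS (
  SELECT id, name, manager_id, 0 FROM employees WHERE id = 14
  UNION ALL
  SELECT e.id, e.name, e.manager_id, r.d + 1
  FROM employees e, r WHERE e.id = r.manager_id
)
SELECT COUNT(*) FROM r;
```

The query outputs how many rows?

Base: id=14 (Uma), manager_id=10, d 0.
Iteration 1: join on id=10 -> Liam (id 10, manager_id=7, d 1).
Iteration 2: join on id=7 -> Yara (id 7, manager_id=1, d 2).
Iteration 3: join on id=1 -> Mona (id 1, manager_id=NULL, d 3).
Iteration 4: manager_id is NULL; no match; recursion stops.
Total rows emitted: 4.

4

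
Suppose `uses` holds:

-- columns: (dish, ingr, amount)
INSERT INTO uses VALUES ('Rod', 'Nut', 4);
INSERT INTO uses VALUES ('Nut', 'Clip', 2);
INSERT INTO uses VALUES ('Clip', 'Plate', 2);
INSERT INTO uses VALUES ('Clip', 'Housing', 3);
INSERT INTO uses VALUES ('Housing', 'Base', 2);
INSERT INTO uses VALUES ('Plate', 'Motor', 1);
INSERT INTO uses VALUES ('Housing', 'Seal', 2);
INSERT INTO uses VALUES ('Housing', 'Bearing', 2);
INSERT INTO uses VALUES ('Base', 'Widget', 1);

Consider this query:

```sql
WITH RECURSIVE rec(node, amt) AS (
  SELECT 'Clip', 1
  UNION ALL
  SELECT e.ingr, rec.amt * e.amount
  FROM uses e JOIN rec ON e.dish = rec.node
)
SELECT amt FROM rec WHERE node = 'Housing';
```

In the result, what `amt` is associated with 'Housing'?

Base: (Clip, amt=1).
Iteration 1: components of {Clip} -> Housing = 1*3 = 3, Plate = 1*2 = 2.
Iteration 2: components of {Housing,Plate} -> Base = 3*2 = 6, Bearing = 3*2 = 6, Motor = 2*1 = 2, Seal = 3*2 = 6.
Iteration 3: components of {Base,Bearing,Motor,Seal} -> Widget = 6*1 = 6.
Iteration 4: no further components; recursion stops.

3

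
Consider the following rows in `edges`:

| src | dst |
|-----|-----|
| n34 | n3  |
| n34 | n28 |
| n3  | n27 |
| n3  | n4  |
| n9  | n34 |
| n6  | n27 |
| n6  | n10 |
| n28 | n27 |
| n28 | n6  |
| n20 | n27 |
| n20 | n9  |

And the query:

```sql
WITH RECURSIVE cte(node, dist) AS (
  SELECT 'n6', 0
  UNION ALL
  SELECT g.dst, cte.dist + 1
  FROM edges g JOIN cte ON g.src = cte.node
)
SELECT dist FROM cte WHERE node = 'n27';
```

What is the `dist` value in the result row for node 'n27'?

Base: (n6, dist=0).
Iteration 1: edges from {n6} -> (n10, dist=1), (n27, dist=1).
Iteration 2: no outgoing edges from {n10,n27}; recursion stops.

1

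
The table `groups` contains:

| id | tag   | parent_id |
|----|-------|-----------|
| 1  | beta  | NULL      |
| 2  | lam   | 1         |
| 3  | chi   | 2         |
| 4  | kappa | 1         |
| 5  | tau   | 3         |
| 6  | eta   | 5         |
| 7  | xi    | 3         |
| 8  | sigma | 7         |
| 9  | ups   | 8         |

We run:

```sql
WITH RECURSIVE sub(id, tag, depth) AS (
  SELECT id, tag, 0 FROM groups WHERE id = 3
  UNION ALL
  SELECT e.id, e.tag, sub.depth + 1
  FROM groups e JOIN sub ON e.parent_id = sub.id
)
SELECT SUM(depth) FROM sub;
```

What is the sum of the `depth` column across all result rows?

9

Base: id=3 (chi) at depth 0.
Iteration 1: rows with parent_id in {3} -> tau (id 5, depth 1), xi (id 7, depth 1).
Iteration 2: rows with parent_id in {5,7} -> eta (id 6, depth 2), sigma (id 8, depth 2).
Iteration 3: rows with parent_id in {6,8} -> ups (id 9, depth 3).
Iteration 4: no rows with parent_id in {9}; recursion stops.
SUM(depth) = 0 + 1 + 1 + 2 + 2 + 3 = 9.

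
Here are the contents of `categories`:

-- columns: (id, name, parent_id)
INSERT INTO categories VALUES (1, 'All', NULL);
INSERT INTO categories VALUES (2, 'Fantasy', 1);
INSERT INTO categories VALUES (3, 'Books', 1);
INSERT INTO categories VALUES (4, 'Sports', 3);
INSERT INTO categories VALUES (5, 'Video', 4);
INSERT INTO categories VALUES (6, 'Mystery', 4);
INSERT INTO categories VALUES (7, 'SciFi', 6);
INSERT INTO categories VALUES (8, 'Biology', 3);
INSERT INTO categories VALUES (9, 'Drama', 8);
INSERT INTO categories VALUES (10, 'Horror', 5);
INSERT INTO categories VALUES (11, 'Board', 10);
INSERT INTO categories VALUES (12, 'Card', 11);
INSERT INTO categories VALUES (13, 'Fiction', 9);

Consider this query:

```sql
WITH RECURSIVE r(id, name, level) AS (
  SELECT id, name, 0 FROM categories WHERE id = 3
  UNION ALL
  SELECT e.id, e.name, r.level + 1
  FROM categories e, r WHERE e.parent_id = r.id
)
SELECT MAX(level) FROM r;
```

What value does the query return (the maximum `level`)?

Base: id=3 (Books) at level 0.
Iteration 1: rows with parent_id in {3} -> Sports (id 4, level 1), Biology (id 8, level 1).
Iteration 2: rows with parent_id in {4,8} -> Video (id 5, level 2), Mystery (id 6, level 2), Drama (id 9, level 2).
Iteration 3: rows with parent_id in {5,6,9} -> SciFi (id 7, level 3), Horror (id 10, level 3), Fiction (id 13, level 3).
Iteration 4: rows with parent_id in {7,10,13} -> Board (id 11, level 4).
Iteration 5: rows with parent_id in {11} -> Card (id 12, level 5).
Iteration 6: no rows with parent_id in {12}; recursion stops.
level values: 0, 1, 1, 2, 2, 2, 3, 3, 3, 4, 5; the maximum is 5.

5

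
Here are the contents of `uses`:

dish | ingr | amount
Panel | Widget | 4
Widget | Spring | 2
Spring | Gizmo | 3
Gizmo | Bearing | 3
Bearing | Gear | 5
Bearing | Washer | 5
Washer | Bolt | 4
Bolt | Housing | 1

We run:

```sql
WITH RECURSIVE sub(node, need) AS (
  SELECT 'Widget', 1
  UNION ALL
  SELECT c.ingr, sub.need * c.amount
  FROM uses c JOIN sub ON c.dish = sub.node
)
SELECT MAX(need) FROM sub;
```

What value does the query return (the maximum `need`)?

Base: (Widget, need=1).
Iteration 1: components of {Widget} -> Spring = 1*2 = 2.
Iteration 2: components of {Spring} -> Gizmo = 2*3 = 6.
Iteration 3: components of {Gizmo} -> Bearing = 6*3 = 18.
Iteration 4: components of {Bearing} -> Gear = 18*5 = 90, Washer = 18*5 = 90.
Iteration 5: components of {Gear,Washer} -> Bolt = 90*4 = 360.
Iteration 6: components of {Bolt} -> Housing = 360*1 = 360.
Iteration 7: no further components; recursion stops.
need values: 1, 2, 6, 18, 90, 90, 360, 360; the maximum is 360.

360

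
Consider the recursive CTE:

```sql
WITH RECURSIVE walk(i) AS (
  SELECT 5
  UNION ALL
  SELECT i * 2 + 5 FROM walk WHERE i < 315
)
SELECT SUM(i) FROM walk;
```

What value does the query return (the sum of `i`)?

Base: i=5.
Iteration 1: 5 < 315 holds -> i = 5 * 2 + 5 = 15.
Iteration 2: 15 < 315 holds -> i = 15 * 2 + 5 = 35.
Iteration 3: 35 < 315 holds -> i = 35 * 2 + 5 = 75.
Iteration 4: 75 < 315 holds -> i = 75 * 2 + 5 = 155.
Iteration 5: 155 < 315 holds -> i = 155 * 2 + 5 = 315.
Iteration 6: 315 < 315 fails; recursion stops.
SUM(i) = 5 + 15 + 35 + 75 + 155 + 315 = 600.

600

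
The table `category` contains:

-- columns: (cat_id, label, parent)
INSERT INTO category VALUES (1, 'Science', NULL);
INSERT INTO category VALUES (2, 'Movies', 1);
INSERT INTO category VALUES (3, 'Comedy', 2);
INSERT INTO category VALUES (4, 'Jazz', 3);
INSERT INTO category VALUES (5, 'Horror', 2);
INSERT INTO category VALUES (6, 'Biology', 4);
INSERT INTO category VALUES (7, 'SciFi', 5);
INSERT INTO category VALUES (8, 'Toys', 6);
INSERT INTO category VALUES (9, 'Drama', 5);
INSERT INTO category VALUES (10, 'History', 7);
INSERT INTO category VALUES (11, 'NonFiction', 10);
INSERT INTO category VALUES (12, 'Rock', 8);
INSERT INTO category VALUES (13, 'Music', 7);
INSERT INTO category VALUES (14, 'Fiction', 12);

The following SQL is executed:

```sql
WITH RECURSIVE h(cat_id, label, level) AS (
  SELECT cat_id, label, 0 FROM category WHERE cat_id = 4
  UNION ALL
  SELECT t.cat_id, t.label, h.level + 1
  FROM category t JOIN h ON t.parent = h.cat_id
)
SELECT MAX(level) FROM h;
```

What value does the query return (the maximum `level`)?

Base: cat_id=4 (Jazz) at level 0.
Iteration 1: rows with parent in {4} -> Biology (id 6, level 1).
Iteration 2: rows with parent in {6} -> Toys (id 8, level 2).
Iteration 3: rows with parent in {8} -> Rock (id 12, level 3).
Iteration 4: rows with parent in {12} -> Fiction (id 14, level 4).
Iteration 5: no rows with parent in {14}; recursion stops.
level values: 0, 1, 2, 3, 4; the maximum is 4.

4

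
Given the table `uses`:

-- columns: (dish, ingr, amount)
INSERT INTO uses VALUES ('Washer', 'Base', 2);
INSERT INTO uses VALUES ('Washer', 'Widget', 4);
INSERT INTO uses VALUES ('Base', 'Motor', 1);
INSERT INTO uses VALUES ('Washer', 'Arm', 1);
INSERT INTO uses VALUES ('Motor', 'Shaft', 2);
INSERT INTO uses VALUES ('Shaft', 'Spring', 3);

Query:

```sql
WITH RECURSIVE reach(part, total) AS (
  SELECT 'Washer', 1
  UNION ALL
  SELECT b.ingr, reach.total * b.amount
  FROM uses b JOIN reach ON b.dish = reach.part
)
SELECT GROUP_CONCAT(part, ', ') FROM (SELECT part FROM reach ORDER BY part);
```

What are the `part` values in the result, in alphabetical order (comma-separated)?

Base: (Washer, total=1).
Iteration 1: components of {Washer} -> Arm = 1*1 = 1, Base = 1*2 = 2, Widget = 1*4 = 4.
Iteration 2: components of {Arm,Base,Widget} -> Motor = 2*1 = 2.
Iteration 3: components of {Motor} -> Shaft = 2*2 = 4.
Iteration 4: components of {Shaft} -> Spring = 4*3 = 12.
Iteration 5: no further components; recursion stops.

Arm, Base, Motor, Shaft, Spring, Washer, Widget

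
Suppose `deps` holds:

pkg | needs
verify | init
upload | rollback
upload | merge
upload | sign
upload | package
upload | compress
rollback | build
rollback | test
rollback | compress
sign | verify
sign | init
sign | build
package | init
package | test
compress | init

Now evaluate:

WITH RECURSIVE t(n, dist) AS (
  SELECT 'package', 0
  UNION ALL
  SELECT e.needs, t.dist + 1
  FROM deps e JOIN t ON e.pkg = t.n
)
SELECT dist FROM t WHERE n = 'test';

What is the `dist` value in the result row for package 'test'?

1

Base: (package, dist=0).
Iteration 1: edges from {package} -> (init, dist=1), (test, dist=1).
Iteration 2: no outgoing edges from {init,test}; recursion stops.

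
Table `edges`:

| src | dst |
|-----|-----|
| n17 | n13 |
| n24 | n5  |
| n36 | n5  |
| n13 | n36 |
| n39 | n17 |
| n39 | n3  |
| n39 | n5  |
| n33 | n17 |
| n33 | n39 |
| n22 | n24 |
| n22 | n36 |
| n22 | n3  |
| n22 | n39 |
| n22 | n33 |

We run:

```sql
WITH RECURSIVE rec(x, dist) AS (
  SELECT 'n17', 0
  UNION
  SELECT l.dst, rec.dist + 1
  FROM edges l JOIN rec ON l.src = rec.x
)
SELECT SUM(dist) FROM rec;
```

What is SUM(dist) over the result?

6

Base: (n17, dist=0).
Iteration 1: edges from {n17} -> (n13, dist=1).
Iteration 2: edges from {n13} -> (n36, dist=2).
Iteration 3: edges from {n36} -> (n5, dist=3).
Iteration 4: no outgoing edges from {n5}; recursion stops.
SUM(dist) = 0 + 1 + 2 + 3 = 6.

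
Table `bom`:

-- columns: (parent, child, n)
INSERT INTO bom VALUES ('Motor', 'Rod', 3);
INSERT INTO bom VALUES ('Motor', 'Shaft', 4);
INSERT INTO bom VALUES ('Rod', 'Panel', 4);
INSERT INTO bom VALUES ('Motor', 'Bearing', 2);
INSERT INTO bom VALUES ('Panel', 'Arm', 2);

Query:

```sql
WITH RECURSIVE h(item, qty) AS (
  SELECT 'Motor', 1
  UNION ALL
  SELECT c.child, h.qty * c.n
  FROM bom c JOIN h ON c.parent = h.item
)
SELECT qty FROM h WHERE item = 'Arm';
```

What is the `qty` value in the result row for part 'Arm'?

24

Base: (Motor, qty=1).
Iteration 1: components of {Motor} -> Bearing = 1*2 = 2, Rod = 1*3 = 3, Shaft = 1*4 = 4.
Iteration 2: components of {Bearing,Rod,Shaft} -> Panel = 3*4 = 12.
Iteration 3: components of {Panel} -> Arm = 12*2 = 24.
Iteration 4: no further components; recursion stops.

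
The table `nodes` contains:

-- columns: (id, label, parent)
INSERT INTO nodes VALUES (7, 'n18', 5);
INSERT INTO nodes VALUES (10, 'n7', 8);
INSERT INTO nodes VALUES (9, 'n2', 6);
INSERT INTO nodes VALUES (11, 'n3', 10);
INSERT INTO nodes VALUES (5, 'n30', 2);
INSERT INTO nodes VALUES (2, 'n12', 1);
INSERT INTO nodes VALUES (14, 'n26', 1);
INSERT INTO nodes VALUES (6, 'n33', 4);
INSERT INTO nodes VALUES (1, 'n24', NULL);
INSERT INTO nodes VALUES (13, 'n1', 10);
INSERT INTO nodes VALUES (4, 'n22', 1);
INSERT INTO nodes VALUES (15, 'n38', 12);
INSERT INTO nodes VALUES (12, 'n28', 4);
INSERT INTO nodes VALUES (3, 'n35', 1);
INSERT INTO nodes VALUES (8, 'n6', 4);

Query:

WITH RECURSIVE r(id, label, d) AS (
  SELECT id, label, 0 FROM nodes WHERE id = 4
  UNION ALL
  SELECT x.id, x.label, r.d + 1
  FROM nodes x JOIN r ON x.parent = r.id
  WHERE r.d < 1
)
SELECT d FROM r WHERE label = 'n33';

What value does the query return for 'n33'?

1

Base: id=4 (n22) at d 0.
Iteration 1: rows with parent in {4} -> n33 (id 6, d 1), n6 (id 8, d 1), n28 (id 12, d 1).
Iteration 2: d < 1 fails for all current rows; recursion stops.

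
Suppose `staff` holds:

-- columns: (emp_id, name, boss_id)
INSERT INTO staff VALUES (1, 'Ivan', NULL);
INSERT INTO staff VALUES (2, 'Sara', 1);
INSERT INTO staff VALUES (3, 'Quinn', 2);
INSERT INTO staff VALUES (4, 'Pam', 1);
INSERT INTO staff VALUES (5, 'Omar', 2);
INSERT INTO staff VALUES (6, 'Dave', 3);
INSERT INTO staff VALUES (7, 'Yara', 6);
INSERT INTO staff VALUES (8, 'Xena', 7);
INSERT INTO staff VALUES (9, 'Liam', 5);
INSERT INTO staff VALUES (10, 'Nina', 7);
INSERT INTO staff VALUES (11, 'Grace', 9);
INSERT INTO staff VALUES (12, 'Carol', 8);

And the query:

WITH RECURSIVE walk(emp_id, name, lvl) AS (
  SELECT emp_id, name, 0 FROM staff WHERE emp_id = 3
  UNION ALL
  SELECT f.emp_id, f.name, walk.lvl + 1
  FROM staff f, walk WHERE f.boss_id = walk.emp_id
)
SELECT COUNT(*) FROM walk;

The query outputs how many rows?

Base: emp_id=3 (Quinn) at lvl 0.
Iteration 1: rows with boss_id in {3} -> Dave (id 6, lvl 1).
Iteration 2: rows with boss_id in {6} -> Yara (id 7, lvl 2).
Iteration 3: rows with boss_id in {7} -> Xena (id 8, lvl 3), Nina (id 10, lvl 3).
Iteration 4: rows with boss_id in {8,10} -> Carol (id 12, lvl 4).
Iteration 5: no rows with boss_id in {12}; recursion stops.
Total rows emitted: 6.

6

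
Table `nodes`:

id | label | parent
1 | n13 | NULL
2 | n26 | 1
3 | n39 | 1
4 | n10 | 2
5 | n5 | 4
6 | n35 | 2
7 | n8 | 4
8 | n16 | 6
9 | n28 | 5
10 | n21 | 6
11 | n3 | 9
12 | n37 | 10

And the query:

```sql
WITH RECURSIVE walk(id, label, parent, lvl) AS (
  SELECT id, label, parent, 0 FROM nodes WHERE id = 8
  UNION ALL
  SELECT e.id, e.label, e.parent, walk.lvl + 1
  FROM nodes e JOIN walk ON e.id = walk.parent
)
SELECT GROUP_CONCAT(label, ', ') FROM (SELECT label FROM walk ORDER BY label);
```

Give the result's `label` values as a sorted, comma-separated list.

n13, n16, n26, n35

Base: id=8 (n16), parent=6, lvl 0.
Iteration 1: join on id=6 -> n35 (id 6, parent=2, lvl 1).
Iteration 2: join on id=2 -> n26 (id 2, parent=1, lvl 2).
Iteration 3: join on id=1 -> n13 (id 1, parent=NULL, lvl 3).
Iteration 4: parent is NULL; no match; recursion stops.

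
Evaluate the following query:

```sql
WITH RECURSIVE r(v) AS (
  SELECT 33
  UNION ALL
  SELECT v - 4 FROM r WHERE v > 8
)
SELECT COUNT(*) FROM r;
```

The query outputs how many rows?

Base: v=33.
Iteration 1: 33 > 8 holds -> v = 33 - 4 = 29.
Iteration 2: 29 > 8 holds -> v = 29 - 4 = 25.
Iteration 3: 25 > 8 holds -> v = 25 - 4 = 21.
Iteration 4: 21 > 8 holds -> v = 21 - 4 = 17.
Iteration 5: 17 > 8 holds -> v = 17 - 4 = 13.
Iteration 6: 13 > 8 holds -> v = 13 - 4 = 9.
Iteration 7: 9 > 8 holds -> v = 9 - 4 = 5.
Iteration 8: 5 > 8 fails; recursion stops.
Total rows emitted: 8.

8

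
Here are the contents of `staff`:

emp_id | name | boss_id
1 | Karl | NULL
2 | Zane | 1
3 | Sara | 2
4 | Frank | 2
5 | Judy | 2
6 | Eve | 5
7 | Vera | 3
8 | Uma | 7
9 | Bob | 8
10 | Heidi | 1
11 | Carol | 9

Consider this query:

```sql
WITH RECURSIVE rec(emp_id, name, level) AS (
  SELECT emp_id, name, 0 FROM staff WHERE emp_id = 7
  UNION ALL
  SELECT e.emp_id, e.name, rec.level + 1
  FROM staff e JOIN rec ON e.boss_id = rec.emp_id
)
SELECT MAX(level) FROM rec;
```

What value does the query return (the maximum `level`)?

Base: emp_id=7 (Vera) at level 0.
Iteration 1: rows with boss_id in {7} -> Uma (id 8, level 1).
Iteration 2: rows with boss_id in {8} -> Bob (id 9, level 2).
Iteration 3: rows with boss_id in {9} -> Carol (id 11, level 3).
Iteration 4: no rows with boss_id in {11}; recursion stops.
level values: 0, 1, 2, 3; the maximum is 3.

3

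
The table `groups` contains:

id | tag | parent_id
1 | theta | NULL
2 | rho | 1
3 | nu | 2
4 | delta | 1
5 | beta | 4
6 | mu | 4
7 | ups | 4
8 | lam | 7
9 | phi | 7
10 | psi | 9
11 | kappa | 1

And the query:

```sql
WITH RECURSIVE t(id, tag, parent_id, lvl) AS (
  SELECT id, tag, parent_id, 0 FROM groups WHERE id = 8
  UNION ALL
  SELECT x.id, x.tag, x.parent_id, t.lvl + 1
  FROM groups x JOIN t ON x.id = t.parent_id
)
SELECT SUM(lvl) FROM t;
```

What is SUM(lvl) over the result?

6

Base: id=8 (lam), parent_id=7, lvl 0.
Iteration 1: join on id=7 -> ups (id 7, parent_id=4, lvl 1).
Iteration 2: join on id=4 -> delta (id 4, parent_id=1, lvl 2).
Iteration 3: join on id=1 -> theta (id 1, parent_id=NULL, lvl 3).
Iteration 4: parent_id is NULL; no match; recursion stops.
SUM(lvl) = 0 + 1 + 2 + 3 = 6.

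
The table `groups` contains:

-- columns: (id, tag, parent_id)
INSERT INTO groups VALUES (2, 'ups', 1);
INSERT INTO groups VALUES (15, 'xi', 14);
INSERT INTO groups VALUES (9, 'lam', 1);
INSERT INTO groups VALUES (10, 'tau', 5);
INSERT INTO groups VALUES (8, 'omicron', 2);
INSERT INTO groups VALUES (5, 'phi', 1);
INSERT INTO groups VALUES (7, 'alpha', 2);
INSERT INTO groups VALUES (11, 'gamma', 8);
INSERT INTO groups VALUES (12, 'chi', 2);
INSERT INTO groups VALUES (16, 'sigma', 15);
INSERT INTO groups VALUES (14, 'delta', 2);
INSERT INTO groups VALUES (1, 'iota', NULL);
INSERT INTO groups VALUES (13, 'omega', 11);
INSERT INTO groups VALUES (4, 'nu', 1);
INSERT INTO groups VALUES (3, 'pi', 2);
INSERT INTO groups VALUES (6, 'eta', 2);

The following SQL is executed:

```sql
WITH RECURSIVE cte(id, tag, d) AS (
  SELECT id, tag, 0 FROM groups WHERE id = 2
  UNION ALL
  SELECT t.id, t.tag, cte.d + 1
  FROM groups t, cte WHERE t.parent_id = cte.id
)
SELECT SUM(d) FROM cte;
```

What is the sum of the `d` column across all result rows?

16

Base: id=2 (ups) at d 0.
Iteration 1: rows with parent_id in {2} -> pi (id 3, d 1), eta (id 6, d 1), alpha (id 7, d 1), omicron (id 8, d 1), chi (id 12, d 1), delta (id 14, d 1).
Iteration 2: rows with parent_id in {3,6,7,8,12,14} -> gamma (id 11, d 2), xi (id 15, d 2).
Iteration 3: rows with parent_id in {11,15} -> omega (id 13, d 3), sigma (id 16, d 3).
Iteration 4: no rows with parent_id in {13,16}; recursion stops.
SUM(d) = 0 + 1 + 1 + 1 + 1 + 1 + 1 + 2 + 2 + 3 + 3 = 16.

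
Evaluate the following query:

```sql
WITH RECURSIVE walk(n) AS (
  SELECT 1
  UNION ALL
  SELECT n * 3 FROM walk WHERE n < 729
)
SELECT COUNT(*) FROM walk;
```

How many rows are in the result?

7

Base: n=1.
Iteration 1: 1 < 729 holds -> n = 1 * 3 = 3.
Iteration 2: 3 < 729 holds -> n = 3 * 3 = 9.
Iteration 3: 9 < 729 holds -> n = 9 * 3 = 27.
Iteration 4: 27 < 729 holds -> n = 27 * 3 = 81.
Iteration 5: 81 < 729 holds -> n = 81 * 3 = 243.
Iteration 6: 243 < 729 holds -> n = 243 * 3 = 729.
Iteration 7: 729 < 729 fails; recursion stops.
Total rows emitted: 7.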